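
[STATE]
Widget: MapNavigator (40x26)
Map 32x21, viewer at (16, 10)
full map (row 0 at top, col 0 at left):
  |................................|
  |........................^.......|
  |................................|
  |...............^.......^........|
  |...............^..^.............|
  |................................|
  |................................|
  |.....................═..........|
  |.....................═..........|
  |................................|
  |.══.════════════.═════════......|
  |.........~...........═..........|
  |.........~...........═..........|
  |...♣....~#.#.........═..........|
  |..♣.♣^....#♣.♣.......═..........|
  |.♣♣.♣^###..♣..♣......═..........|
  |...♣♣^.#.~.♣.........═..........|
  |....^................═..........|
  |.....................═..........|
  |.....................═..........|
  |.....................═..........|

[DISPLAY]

                                        
                                        
                                        
    ................................    
    ........................^.......    
    ................................    
    ...............^.......^........    
    ...............^..^.............    
    ................................    
    ................................    
    .....................═..........    
    .....................═..........    
    ................................    
    .══.════════════@═════════......    
    .........~...........═..........    
    .........~...........═..........    
    ...♣....~#.#.........═..........    
    ..♣.♣^....#♣.♣.......═..........    
    .♣♣.♣^###..♣..♣......═..........    
    ...♣♣^.#.~.♣.........═..........    
    ....^................═..........    
    .....................═..........    
    .....................═..........    
    .....................═..........    
                                        
                                        


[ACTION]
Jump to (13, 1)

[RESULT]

                                        
                                        
                                        
                                        
                                        
                                        
                                        
                                        
                                        
                                        
                                        
                                        
       ................................ 
       .............@..........^....... 
       ................................ 
       ...............^.......^........ 
       ...............^..^............. 
       ................................ 
       ................................ 
       .....................═.......... 
       .....................═.......... 
       ................................ 
       .══.════════════.═════════...... 
       .........~...........═.......... 
       .........~...........═.......... 
       ...♣....~#.#.........═.......... 


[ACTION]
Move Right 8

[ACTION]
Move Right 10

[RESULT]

                                        
                                        
                                        
                                        
                                        
                                        
                                        
                                        
                                        
                                        
                                        
                                        
.....................                   
.............^......@                   
.....................                   
....^.......^........                   
....^..^.............                   
.....................                   
.....................                   
..........═..........                   
..........═..........                   
.....................                   
═════.═════════......                   
..........═..........                   
..........═..........                   
#.........═..........                   


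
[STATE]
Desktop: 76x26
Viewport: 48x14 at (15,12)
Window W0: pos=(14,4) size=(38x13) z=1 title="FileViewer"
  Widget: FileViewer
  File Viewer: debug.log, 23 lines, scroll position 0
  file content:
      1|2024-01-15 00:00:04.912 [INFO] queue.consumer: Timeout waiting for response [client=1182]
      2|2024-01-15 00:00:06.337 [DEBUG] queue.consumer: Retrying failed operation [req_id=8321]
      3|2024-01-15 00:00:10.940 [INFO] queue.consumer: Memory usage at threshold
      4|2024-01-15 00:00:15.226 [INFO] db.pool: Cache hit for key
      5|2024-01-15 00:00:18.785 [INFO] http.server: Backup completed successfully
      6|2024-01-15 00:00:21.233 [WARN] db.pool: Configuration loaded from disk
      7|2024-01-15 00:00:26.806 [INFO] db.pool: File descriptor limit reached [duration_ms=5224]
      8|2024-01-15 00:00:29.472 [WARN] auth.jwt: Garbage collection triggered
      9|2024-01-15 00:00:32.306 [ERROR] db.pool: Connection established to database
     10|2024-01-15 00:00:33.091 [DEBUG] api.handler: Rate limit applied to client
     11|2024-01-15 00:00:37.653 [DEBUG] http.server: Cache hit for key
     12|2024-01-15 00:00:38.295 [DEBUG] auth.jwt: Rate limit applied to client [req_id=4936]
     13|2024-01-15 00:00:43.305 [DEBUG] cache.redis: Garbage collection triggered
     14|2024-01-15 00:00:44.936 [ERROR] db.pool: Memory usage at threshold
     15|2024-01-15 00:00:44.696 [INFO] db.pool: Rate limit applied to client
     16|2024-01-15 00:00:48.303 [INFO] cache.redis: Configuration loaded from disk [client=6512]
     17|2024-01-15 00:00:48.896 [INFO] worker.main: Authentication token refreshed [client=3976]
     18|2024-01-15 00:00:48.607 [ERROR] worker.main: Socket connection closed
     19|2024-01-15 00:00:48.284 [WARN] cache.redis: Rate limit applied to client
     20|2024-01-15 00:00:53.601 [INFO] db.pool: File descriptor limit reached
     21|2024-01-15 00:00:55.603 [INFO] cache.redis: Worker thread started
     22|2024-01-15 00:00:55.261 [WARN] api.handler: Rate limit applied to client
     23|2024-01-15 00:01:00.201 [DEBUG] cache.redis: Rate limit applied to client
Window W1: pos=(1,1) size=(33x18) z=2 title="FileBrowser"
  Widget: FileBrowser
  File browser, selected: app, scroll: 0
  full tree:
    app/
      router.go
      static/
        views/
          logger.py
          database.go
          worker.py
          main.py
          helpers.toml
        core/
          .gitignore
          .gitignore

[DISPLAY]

                  ┃.233 [WARN] db.p░┃           
                  ┃.806 [INFO] db.p░┃           
                  ┃.472 [WARN] auth░┃           
                  ┃.306 [ERROR] db.▼┃           
                  ┃━━━━━━━━━━━━━━━━━┛           
                  ┃                             
━━━━━━━━━━━━━━━━━━┛                             
                                                
                                                
                                                
                                                
                                                
                                                
                                                


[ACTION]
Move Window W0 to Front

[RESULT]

2024-01-15 00:00:21.233 [WARN] db.p░┃           
2024-01-15 00:00:26.806 [INFO] db.p░┃           
2024-01-15 00:00:29.472 [WARN] auth░┃           
2024-01-15 00:00:32.306 [ERROR] db.▼┃           
━━━━━━━━━━━━━━━━━━━━━━━━━━━━━━━━━━━━┛           
                  ┃                             
━━━━━━━━━━━━━━━━━━┛                             
                                                
                                                
                                                
                                                
                                                
                                                
                                                


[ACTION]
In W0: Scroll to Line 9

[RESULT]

2024-01-15 00:00:44.936 [ERROR] db.█┃           
2024-01-15 00:00:44.696 [INFO] db.p░┃           
2024-01-15 00:00:48.303 [INFO] cach░┃           
2024-01-15 00:00:48.896 [INFO] work▼┃           
━━━━━━━━━━━━━━━━━━━━━━━━━━━━━━━━━━━━┛           
                  ┃                             
━━━━━━━━━━━━━━━━━━┛                             
                                                
                                                
                                                
                                                
                                                
                                                
                                                


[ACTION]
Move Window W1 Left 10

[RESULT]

2024-01-15 00:00:44.936 [ERROR] db.█┃           
2024-01-15 00:00:44.696 [INFO] db.p░┃           
2024-01-15 00:00:48.303 [INFO] cach░┃           
2024-01-15 00:00:48.896 [INFO] work▼┃           
━━━━━━━━━━━━━━━━━━━━━━━━━━━━━━━━━━━━┛           
                 ┃                              
━━━━━━━━━━━━━━━━━┛                              
                                                
                                                
                                                
                                                
                                                
                                                
                                                


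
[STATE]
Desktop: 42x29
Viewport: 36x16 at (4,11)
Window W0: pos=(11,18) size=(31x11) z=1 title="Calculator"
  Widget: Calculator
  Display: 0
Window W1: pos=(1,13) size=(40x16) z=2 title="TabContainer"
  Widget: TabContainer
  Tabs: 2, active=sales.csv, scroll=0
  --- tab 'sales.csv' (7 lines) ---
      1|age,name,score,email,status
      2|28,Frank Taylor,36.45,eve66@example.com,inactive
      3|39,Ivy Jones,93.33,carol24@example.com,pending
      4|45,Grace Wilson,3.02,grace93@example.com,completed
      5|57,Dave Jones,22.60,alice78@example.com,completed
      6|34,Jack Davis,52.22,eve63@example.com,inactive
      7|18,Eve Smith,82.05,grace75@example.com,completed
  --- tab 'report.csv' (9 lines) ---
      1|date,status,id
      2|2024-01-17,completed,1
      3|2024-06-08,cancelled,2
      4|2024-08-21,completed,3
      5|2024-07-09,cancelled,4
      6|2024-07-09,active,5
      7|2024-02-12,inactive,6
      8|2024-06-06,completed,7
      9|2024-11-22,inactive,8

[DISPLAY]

                                    
                                    
━━━━━━━━━━━━━━━━━━━━━━━━━━━━━━━━━━━━
abContainer                         
────────────────────────────────────
ales.csv]│ report.csv               
────────────────────────────────────
e,name,score,email,status           
,Frank Taylor,36.45,eve66@example.co
,Ivy Jones,93.33,carol24@example.com
,Grace Wilson,3.02,grace93@example.c
,Dave Jones,22.60,alice78@example.co
,Jack Davis,52.22,eve63@example.com,
,Eve Smith,82.05,grace75@example.com
                                    
                                    


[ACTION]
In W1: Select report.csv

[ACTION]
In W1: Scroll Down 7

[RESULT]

                                    
                                    
━━━━━━━━━━━━━━━━━━━━━━━━━━━━━━━━━━━━
abContainer                         
────────────────────────────────────
ales.csv │[report.csv]              
────────────────────────────────────
24-06-06,completed,7                
24-11-22,inactive,8                 
                                    
                                    
                                    
                                    
                                    
                                    
                                    


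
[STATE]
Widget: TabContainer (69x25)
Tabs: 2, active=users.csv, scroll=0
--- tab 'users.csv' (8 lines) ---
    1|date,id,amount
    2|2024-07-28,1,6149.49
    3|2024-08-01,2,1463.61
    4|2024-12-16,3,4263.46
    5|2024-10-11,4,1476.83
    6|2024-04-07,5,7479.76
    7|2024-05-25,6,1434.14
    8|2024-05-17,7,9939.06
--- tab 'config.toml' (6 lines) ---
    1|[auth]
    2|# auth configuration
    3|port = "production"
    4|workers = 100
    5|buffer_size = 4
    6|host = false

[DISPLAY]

[users.csv]│ config.toml                                             
─────────────────────────────────────────────────────────────────────
date,id,amount                                                       
2024-07-28,1,6149.49                                                 
2024-08-01,2,1463.61                                                 
2024-12-16,3,4263.46                                                 
2024-10-11,4,1476.83                                                 
2024-04-07,5,7479.76                                                 
2024-05-25,6,1434.14                                                 
2024-05-17,7,9939.06                                                 
                                                                     
                                                                     
                                                                     
                                                                     
                                                                     
                                                                     
                                                                     
                                                                     
                                                                     
                                                                     
                                                                     
                                                                     
                                                                     
                                                                     
                                                                     


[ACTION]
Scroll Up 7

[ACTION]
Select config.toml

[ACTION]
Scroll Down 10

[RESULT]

 users.csv │[config.toml]                                            
─────────────────────────────────────────────────────────────────────
host = false                                                         
                                                                     
                                                                     
                                                                     
                                                                     
                                                                     
                                                                     
                                                                     
                                                                     
                                                                     
                                                                     
                                                                     
                                                                     
                                                                     
                                                                     
                                                                     
                                                                     
                                                                     
                                                                     
                                                                     
                                                                     
                                                                     
                                                                     


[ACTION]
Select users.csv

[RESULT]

[users.csv]│ config.toml                                             
─────────────────────────────────────────────────────────────────────
date,id,amount                                                       
2024-07-28,1,6149.49                                                 
2024-08-01,2,1463.61                                                 
2024-12-16,3,4263.46                                                 
2024-10-11,4,1476.83                                                 
2024-04-07,5,7479.76                                                 
2024-05-25,6,1434.14                                                 
2024-05-17,7,9939.06                                                 
                                                                     
                                                                     
                                                                     
                                                                     
                                                                     
                                                                     
                                                                     
                                                                     
                                                                     
                                                                     
                                                                     
                                                                     
                                                                     
                                                                     
                                                                     


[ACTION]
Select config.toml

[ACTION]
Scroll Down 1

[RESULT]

 users.csv │[config.toml]                                            
─────────────────────────────────────────────────────────────────────
# auth configuration                                                 
port = "production"                                                  
workers = 100                                                        
buffer_size = 4                                                      
host = false                                                         
                                                                     
                                                                     
                                                                     
                                                                     
                                                                     
                                                                     
                                                                     
                                                                     
                                                                     
                                                                     
                                                                     
                                                                     
                                                                     
                                                                     
                                                                     
                                                                     
                                                                     
                                                                     


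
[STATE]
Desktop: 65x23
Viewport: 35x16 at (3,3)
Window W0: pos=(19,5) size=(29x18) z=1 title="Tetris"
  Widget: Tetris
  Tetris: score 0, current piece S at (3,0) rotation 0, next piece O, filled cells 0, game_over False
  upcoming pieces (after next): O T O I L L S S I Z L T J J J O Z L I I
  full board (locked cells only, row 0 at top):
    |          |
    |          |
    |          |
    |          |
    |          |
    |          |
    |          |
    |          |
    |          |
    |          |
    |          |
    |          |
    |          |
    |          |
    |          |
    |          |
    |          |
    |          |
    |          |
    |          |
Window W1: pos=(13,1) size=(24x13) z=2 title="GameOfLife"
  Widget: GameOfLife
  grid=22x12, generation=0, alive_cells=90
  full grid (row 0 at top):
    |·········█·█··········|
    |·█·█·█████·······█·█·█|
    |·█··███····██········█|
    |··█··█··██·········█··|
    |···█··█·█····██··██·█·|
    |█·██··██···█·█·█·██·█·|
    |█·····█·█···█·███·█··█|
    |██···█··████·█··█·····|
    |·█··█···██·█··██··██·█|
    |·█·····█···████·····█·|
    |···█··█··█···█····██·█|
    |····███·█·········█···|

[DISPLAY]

          ┠──────────────────────┨ 
          ┃Gen: 0                ┃ 
          ┃·█··███····██········█┃━
          ┃··█··█··██·········█··┃ 
          ┃···█··█·█····██··██·█·┃─
          ┃█·██··██···█·█·█·██·█·┃ 
          ┃█·····█·█···█·███·█··█┃ 
          ┃██···█··████·█··█·····┃ 
          ┃·█··█···██·█··██··██·█┃ 
          ┃·█·····█···████·····█·┃ 
          ┗━━━━━━━━━━━━━━━━━━━━━━┛ 
                ┃          │Score: 
                ┃          │0      
                ┃          │       
                ┃          │       
                ┃          │       


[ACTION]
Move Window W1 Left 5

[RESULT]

     ┠──────────────────────┨      
     ┃Gen: 0                ┃      
     ┃·█··███····██········█┃━━━━━━
     ┃··█··█··██·········█··┃      
     ┃···█··█·█····██··██·█·┃──────
     ┃█·██··██···█·█·█·██·█·┃ext:  
     ┃█·····█·█···█·███·█··█┃▓     
     ┃██···█··████·█··█·····┃▓     
     ┃·█··█···██·█··██··██·█┃      
     ┃·█·····█···████·····█·┃      
     ┗━━━━━━━━━━━━━━━━━━━━━━┛      
                ┃          │Score: 
                ┃          │0      
                ┃          │       
                ┃          │       
                ┃          │       


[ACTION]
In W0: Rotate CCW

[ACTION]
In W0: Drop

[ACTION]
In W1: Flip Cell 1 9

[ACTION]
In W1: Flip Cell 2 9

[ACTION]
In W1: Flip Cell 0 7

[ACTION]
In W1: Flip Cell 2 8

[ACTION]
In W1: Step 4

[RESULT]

     ┠──────────────────────┨      
     ┃Gen: 4                ┃      
     ┃███·········██········┃━━━━━━
     ┃··█·····█·····█·······┃      
     ┃··█····█······██···███┃──────
     ┃··█····█····██·█······┃ext:  
     ┃······█········██··█·█┃▓     
     ┃█·█···██······█··█·██·┃▓     
     ┃█·██····██····█·█··█··┃      
     ┃·██···█·██····█·█·█·██┃      
     ┗━━━━━━━━━━━━━━━━━━━━━━┛      
                ┃          │Score: 
                ┃          │0      
                ┃          │       
                ┃          │       
                ┃          │       


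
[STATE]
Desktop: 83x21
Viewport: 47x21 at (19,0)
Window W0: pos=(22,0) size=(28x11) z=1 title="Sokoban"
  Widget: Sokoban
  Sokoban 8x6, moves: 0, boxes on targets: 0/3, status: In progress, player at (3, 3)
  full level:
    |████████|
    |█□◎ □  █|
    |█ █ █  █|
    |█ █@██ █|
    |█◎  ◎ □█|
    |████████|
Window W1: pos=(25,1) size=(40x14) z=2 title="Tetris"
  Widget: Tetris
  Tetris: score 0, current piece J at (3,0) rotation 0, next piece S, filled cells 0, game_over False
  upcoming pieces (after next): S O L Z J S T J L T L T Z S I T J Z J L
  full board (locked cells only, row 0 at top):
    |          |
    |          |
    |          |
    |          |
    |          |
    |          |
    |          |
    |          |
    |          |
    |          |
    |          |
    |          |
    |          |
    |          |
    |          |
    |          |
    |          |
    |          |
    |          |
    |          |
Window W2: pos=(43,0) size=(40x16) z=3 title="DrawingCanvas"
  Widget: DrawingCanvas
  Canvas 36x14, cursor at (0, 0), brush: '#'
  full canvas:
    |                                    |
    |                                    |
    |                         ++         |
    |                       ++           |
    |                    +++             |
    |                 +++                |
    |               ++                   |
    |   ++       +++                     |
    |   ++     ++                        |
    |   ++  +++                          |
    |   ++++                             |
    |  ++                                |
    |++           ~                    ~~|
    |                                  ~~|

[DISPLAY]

   ┏━━━━━━━━━━━━━━━━━━━━┏━━━━━━━━━━━━━━━━━━━━━━
   ┃ S┏━━━━━━━━━━━━━━━━━┃ DrawingCanvas        
   ┠──┃ Tetris          ┠──────────────────────
   ┃██┠─────────────────┃+                     
   ┃█□┃          │Next: ┃                      
   ┃█ ┃          │ ░░   ┃                      
   ┃█ ┃          │░░    ┃                      
   ┃█◎┃          │      ┃                    ++
   ┃██┃          │      ┃                 +++  
   ┃Mo┃          │      ┃               ++     
   ┗━━┃          │Score:┃   ++       +++       
      ┃          │0     ┃   ++     ++          
      ┃          │      ┃   ++  +++            
      ┃          │      ┃   ++++               
      ┗━━━━━━━━━━━━━━━━━┃  ++                  
                        ┗━━━━━━━━━━━━━━━━━━━━━━
                                               
                                               
                                               
                                               
                                               


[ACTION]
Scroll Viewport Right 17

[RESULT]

━━━━━━━┏━━━━━━━━━━━━━━━━━━━━━━━━━━━━━━━━━━━━━━┓
━━━━━━━┃ DrawingCanvas                        ┃
       ┠──────────────────────────────────────┨
───────┃+                                     ┃
│Next: ┃                                      ┃
│ ░░   ┃                         ++           ┃
│░░    ┃                       ++             ┃
│      ┃                    +++               ┃
│      ┃                 +++                  ┃
│      ┃               ++                     ┃
│Score:┃   ++       +++                       ┃
│0     ┃   ++     ++                          ┃
│      ┃   ++  +++                            ┃
│      ┃   ++++                               ┃
━━━━━━━┃  ++                                  ┃
       ┗━━━━━━━━━━━━━━━━━━━━━━━━━━━━━━━━━━━━━━┛
                                               
                                               
                                               
                                               
                                               


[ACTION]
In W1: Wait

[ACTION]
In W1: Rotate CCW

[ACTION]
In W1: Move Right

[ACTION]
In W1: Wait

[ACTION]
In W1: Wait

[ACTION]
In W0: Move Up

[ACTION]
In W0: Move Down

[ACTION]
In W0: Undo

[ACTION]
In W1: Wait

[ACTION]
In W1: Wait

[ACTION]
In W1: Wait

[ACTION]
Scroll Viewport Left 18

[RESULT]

    ┏━━━━━━━━━━━━━━━━━━━━┏━━━━━━━━━━━━━━━━━━━━━
    ┃ S┏━━━━━━━━━━━━━━━━━┃ DrawingCanvas       
    ┠──┃ Tetris          ┠─────────────────────
    ┃██┠─────────────────┃+                    
    ┃█□┃          │Next: ┃                     
    ┃█ ┃          │ ░░   ┃                     
    ┃█ ┃          │░░    ┃                     
    ┃█◎┃          │      ┃                    +
    ┃██┃          │      ┃                 +++ 
    ┃Mo┃          │      ┃               ++    
    ┗━━┃          │Score:┃   ++       +++      
       ┃          │0     ┃   ++     ++         
       ┃          │      ┃   ++  +++           
       ┃          │      ┃   ++++              
       ┗━━━━━━━━━━━━━━━━━┃  ++                 
                         ┗━━━━━━━━━━━━━━━━━━━━━
                                               
                                               
                                               
                                               
                                               


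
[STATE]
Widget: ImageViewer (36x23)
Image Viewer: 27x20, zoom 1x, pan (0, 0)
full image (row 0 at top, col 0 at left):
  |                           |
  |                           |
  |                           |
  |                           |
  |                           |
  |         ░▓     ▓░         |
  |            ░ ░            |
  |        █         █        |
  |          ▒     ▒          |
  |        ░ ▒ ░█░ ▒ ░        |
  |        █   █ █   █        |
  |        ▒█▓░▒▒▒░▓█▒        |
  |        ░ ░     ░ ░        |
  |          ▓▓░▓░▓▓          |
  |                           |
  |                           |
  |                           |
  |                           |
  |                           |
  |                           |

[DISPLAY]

                                    
                                    
                                    
                                    
                                    
         ░▓     ▓░                  
            ░ ░                     
        █         █                 
          ▒     ▒                   
        ░ ▒ ░█░ ▒ ░                 
        █   █ █   █                 
        ▒█▓░▒▒▒░▓█▒                 
        ░ ░     ░ ░                 
          ▓▓░▓░▓▓                   
                                    
                                    
                                    
                                    
                                    
                                    
                                    
                                    
                                    


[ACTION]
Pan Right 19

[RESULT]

                                    
                                    
                                    
                                    
                                    
                                    
                                    
                                    
                                    
                                    
                                    
                                    
                                    
                                    
                                    
                                    
                                    
                                    
                                    
                                    
                                    
                                    
                                    


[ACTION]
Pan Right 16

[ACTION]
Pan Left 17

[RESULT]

                                    
                                    
                                    
                                    
                                    
                                    
                                    
█                                   
                                    
░                                   
█                                   
▒                                   
░                                   
                                    
                                    
                                    
                                    
                                    
                                    
                                    
                                    
                                    
                                    


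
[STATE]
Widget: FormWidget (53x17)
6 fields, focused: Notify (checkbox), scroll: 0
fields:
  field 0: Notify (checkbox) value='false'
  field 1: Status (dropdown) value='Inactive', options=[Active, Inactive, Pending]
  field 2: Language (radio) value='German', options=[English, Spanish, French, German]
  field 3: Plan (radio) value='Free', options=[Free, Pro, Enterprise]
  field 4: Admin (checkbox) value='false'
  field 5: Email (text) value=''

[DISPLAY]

> Notify:     [ ]                                    
  Status:     [Inactive                            ▼]
  Language:   ( ) English  ( ) Spanish  ( ) French  (
  Plan:       (●) Free  ( ) Pro  ( ) Enterprise      
  Admin:      [ ]                                    
  Email:      [                                     ]
                                                     
                                                     
                                                     
                                                     
                                                     
                                                     
                                                     
                                                     
                                                     
                                                     
                                                     


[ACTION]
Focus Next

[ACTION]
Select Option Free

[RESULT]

  Notify:     [ ]                                    
> Status:     [Inactive                            ▼]
  Language:   ( ) English  ( ) Spanish  ( ) French  (
  Plan:       (●) Free  ( ) Pro  ( ) Enterprise      
  Admin:      [ ]                                    
  Email:      [                                     ]
                                                     
                                                     
                                                     
                                                     
                                                     
                                                     
                                                     
                                                     
                                                     
                                                     
                                                     


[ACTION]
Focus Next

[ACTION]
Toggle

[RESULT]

  Notify:     [ ]                                    
  Status:     [Inactive                            ▼]
> Language:   ( ) English  ( ) Spanish  ( ) French  (
  Plan:       (●) Free  ( ) Pro  ( ) Enterprise      
  Admin:      [ ]                                    
  Email:      [                                     ]
                                                     
                                                     
                                                     
                                                     
                                                     
                                                     
                                                     
                                                     
                                                     
                                                     
                                                     


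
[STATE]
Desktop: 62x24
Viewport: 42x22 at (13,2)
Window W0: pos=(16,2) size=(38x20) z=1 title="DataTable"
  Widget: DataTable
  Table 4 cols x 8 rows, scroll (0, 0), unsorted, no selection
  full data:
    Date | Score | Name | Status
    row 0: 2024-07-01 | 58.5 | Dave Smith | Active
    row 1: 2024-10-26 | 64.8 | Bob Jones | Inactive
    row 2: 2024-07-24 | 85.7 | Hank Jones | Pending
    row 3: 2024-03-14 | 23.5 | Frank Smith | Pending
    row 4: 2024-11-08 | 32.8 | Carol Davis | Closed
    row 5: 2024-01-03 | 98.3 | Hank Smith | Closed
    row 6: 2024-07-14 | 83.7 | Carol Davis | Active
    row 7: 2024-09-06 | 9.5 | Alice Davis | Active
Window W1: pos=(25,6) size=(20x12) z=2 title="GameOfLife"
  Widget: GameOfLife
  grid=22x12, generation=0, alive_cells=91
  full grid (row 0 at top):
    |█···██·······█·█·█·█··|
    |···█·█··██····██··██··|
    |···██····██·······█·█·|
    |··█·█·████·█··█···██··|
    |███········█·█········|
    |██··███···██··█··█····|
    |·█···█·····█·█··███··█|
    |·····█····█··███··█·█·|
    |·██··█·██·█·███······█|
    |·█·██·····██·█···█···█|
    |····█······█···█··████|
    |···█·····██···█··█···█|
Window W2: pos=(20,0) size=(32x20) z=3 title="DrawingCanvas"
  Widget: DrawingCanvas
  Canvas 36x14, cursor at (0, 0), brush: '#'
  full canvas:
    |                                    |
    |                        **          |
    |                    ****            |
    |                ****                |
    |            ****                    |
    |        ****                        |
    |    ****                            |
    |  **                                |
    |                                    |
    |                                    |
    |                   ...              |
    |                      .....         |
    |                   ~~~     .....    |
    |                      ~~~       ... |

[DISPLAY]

   ┏━━━┠──────────────────────────────┨━┓ 
   ┃ Da┃+                             ┃ ┃ 
   ┠───┃                        **    ┃─┨ 
   ┃Dat┃                    ****      ┃ ┃ 
   ┃───┃                ****          ┃─┃ 
   ┃202┃            ****              ┃ ┃ 
   ┃202┃        ****                  ┃v┃ 
   ┃202┃    ****                      ┃g┃ 
   ┃202┃  **                          ┃g┃ 
   ┃202┃                              ┃ ┃ 
   ┃202┃                              ┃ ┃ 
   ┃202┃                   ...        ┃ ┃ 
   ┃202┃                      .....   ┃ ┃ 
   ┃   ┃                   ~~~     ...┃ ┃ 
   ┃   ┃                      ~~~     ┃ ┃ 
   ┃   ┃                              ┃ ┃ 
   ┃   ┃                              ┃ ┃ 
   ┃   ┗━━━━━━━━━━━━━━━━━━━━━━━━━━━━━━┛ ┃ 
   ┃                                    ┃ 
   ┗━━━━━━━━━━━━━━━━━━━━━━━━━━━━━━━━━━━━┛ 
                                          
                                          


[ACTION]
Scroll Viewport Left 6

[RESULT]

         ┏━━━┠────────────────────────────
         ┃ Da┃+                           
         ┠───┃                        **  
         ┃Dat┃                    ****    
         ┃───┃                ****        
         ┃202┃            ****            
         ┃202┃        ****                
         ┃202┃    ****                    
         ┃202┃  **                        
         ┃202┃                            
         ┃202┃                            
         ┃202┃                   ...      
         ┃202┃                      ..... 
         ┃   ┃                   ~~~     .
         ┃   ┃                      ~~~   
         ┃   ┃                            
         ┃   ┃                            
         ┃   ┗━━━━━━━━━━━━━━━━━━━━━━━━━━━━
         ┃                                
         ┗━━━━━━━━━━━━━━━━━━━━━━━━━━━━━━━━
                                          
                                          


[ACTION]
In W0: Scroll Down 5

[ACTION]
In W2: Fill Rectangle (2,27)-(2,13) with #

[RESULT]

         ┏━━━┠────────────────────────────
         ┃ Da┃+                           
         ┠───┃                        **  
         ┃Dat┃             ###############
         ┃───┃                ****        
         ┃202┃            ****            
         ┃202┃        ****                
         ┃202┃    ****                    
         ┃202┃  **                        
         ┃202┃                            
         ┃202┃                            
         ┃202┃                   ...      
         ┃202┃                      ..... 
         ┃   ┃                   ~~~     .
         ┃   ┃                      ~~~   
         ┃   ┃                            
         ┃   ┃                            
         ┃   ┗━━━━━━━━━━━━━━━━━━━━━━━━━━━━
         ┃                                
         ┗━━━━━━━━━━━━━━━━━━━━━━━━━━━━━━━━
                                          
                                          
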